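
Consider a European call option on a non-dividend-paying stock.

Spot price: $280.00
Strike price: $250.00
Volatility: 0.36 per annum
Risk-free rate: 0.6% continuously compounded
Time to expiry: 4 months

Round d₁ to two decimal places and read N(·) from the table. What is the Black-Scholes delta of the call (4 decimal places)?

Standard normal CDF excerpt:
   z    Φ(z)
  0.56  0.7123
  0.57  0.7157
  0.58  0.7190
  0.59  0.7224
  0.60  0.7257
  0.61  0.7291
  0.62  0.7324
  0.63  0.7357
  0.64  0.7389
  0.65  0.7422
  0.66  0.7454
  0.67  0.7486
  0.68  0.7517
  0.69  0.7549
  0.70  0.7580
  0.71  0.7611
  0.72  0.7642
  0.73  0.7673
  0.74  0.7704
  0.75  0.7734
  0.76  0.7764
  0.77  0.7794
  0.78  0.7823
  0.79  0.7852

σ√T = 0.36 × 0.5774 = 0.2078
d₁ = [ln(280/250) + (0.006 + ½·0.36²)·0.3333] / (σ√T) = (0.1133 + 0.0236) / 0.2078 = 0.6588 → 0.66
N(d₁) = N(0.66) = 0.7454
Δ_call = N(d₁) = 0.7454

0.7454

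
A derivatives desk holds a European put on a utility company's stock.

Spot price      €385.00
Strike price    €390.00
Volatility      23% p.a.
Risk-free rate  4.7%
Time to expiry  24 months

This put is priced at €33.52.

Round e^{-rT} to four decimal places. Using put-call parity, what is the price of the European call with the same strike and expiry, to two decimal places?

€63.50

exp(−rT) = exp(−0.047·2) = 0.9103
Put-call parity: C − P = S − K·e^(−rT) = 385 − 390·0.9103 = 385 − 355.0170 = 29.9830
C = P + (C − P) = 33.52 + (29.9830) = 63.5030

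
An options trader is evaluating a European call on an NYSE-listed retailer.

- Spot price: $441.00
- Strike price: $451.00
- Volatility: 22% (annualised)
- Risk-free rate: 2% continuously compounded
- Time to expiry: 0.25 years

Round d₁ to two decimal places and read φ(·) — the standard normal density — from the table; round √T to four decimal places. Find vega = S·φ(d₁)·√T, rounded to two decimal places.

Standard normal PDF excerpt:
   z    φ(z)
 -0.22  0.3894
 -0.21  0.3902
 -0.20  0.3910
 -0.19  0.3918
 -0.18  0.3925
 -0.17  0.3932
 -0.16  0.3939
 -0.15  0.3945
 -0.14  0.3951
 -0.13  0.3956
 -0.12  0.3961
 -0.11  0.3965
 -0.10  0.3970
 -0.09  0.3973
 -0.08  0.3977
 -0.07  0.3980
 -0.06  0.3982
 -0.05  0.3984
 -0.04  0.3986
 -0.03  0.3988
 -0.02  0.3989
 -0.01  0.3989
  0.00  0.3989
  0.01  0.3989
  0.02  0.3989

87.54

T = 0.25;  σ√T = 0.1100
d₁ = [ln(441/451) + (0.02 + 0.22²/2)·0.25] / 0.1100 = [-0.0224 + 0.0111] / 0.1100 = -0.1034 ≈ -0.10
√T = √0.25 = 0.5000
φ(d₁) = φ(-0.10) = 0.3970
vega = S·φ(d₁)·√T = 441·0.3970·0.5000 = 87.5385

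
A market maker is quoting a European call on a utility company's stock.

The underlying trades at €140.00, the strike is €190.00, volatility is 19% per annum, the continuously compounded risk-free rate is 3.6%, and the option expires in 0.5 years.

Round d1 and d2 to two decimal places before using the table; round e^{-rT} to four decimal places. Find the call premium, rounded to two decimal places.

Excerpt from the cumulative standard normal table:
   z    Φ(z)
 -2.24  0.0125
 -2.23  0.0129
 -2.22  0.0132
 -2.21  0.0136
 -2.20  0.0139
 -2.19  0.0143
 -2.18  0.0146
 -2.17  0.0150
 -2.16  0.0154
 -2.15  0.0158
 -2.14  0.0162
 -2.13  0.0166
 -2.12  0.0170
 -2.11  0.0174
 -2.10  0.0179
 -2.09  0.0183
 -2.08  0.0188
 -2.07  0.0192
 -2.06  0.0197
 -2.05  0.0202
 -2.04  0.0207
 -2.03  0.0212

€0.15

T = 0.5;  σ√T = 0.1344
d₁ = [ln(140/190) + (0.036 + ½·0.19²)·0.5] / (σ√T) = (-0.3054 + 0.0270) / 0.1344 = -2.0719 ⇒ -2.07
d₂ = -2.0719 − 0.1344 = -2.2062 ⇒ -2.21
exp(−rT) = exp(−0.036·0.5) = 0.9822
C = 140·N(-2.07) − 190·0.9822·N(-2.21) = 140·0.0192 − 190·0.9822·0.0136 = 2.6880 − 2.5380 = 0.1500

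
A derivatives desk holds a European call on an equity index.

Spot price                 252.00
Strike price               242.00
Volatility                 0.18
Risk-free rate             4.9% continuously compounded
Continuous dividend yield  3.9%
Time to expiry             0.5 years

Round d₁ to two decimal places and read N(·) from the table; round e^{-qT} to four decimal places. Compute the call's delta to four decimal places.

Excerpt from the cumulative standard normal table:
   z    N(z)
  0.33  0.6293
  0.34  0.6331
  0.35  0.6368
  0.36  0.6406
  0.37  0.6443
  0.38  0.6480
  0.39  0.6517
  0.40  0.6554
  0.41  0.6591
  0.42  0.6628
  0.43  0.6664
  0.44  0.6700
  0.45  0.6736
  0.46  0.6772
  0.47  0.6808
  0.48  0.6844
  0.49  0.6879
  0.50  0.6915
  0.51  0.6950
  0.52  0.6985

0.6500

T = 0.5;  σ√T = 0.1273
d₁ = [ln(252/242) + (0.049 − 0.039 + 0.18²/2)·0.5] / 0.1273 = [0.0405 + 0.0131] / 0.1273 = 0.4211 ≈ 0.42
N(d₁) = N(0.42) = 0.6628
Δ_call = exp(−qT)·N(d₁) = 0.9807·0.6628 = 0.6500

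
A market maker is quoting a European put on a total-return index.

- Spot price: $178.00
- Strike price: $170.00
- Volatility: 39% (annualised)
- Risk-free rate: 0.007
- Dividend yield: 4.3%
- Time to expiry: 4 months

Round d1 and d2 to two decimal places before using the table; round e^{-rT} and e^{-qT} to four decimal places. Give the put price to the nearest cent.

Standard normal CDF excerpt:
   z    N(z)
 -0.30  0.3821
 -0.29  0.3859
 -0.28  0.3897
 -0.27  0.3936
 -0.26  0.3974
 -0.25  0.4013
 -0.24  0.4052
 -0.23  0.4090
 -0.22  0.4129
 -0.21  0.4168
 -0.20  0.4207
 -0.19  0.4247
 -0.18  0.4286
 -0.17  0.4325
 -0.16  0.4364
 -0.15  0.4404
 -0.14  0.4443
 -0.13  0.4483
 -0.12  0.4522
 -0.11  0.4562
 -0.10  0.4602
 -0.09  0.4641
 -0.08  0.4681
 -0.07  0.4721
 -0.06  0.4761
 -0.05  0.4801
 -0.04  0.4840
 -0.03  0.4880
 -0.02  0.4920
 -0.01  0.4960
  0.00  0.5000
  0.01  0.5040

$12.36

σ√T = 0.39 × 0.5774 = 0.2252
d₁ = [ln(178/170) + (0.007 − 0.043 + 0.39²/2)·0.3333] / 0.2252 = [0.0460 + 0.0134] / 0.2252 = 0.2635 → 0.26
d₂ = d₁ − σ√T = 0.2635 − 0.2252 = 0.0383 → 0.04
exp(−qT) = exp(−0.043·0.3333) = 0.9858;  exp(−rT) = exp(−0.007·0.3333) = 0.9977
N(−d₂) = N(-0.04) = 0.4840;  N(−d₁) = N(-0.26) = 0.3974
P = 170·0.9977·0.4840 − 178·0.9858·0.3974 = 82.0908 − 69.7327 = 12.3580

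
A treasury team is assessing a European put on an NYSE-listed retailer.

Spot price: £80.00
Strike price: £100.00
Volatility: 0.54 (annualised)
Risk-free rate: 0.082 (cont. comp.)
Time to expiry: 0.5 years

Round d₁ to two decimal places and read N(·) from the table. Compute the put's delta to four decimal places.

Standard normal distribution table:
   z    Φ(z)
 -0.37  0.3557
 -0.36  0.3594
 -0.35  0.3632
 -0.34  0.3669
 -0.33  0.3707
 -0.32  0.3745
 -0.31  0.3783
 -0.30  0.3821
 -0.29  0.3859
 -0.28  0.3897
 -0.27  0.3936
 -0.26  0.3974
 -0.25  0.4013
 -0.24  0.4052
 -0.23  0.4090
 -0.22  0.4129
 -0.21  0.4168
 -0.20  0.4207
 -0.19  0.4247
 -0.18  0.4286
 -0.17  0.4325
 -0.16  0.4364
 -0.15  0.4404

T = 0.5;  σ√T = 0.3818
d₁ = [ln(80/100) + (0.082 + 0.54²/2)·0.5] / 0.3818 = [-0.2231 + 0.1139] / 0.3818 = -0.2861 ≈ -0.29
N(d₁) = N(-0.29) = 0.3859
Δ_put = N(d₁) − 1 = 0.3859 − 1 = -0.6141

-0.6141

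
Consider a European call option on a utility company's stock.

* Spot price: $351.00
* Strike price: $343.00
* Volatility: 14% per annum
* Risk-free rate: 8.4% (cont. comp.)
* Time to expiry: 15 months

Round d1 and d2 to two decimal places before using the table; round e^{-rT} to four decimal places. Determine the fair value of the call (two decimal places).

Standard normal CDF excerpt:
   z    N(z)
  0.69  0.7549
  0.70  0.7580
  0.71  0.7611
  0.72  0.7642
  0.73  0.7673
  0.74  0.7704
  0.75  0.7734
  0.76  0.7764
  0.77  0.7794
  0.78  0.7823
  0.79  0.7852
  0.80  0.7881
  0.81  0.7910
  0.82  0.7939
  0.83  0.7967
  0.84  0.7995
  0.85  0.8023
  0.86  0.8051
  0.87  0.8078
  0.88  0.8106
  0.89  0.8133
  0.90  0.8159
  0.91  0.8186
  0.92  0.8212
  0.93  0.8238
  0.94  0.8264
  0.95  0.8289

$48.48

σ√T = 0.14·√1.25 = 0.1565
d₁ = [ln(351/343) + (0.084 + 0.14²/2)·1.25] / 0.1565 = [0.0231 + 0.1173] / 0.1565 = 0.8964 → 0.90
d₂ = d₁ − σ√T = 0.8964 − 0.1565 = 0.7399 → 0.74
e^(−rT) = e^(−0.084·1.25) = 0.9003
N(d₁) = N(0.90) = 0.8159;  N(d₂) = N(0.74) = 0.7704
C = 351·0.8159 − 343·0.9003·0.7704 = 286.3809 − 237.9018 = 48.4791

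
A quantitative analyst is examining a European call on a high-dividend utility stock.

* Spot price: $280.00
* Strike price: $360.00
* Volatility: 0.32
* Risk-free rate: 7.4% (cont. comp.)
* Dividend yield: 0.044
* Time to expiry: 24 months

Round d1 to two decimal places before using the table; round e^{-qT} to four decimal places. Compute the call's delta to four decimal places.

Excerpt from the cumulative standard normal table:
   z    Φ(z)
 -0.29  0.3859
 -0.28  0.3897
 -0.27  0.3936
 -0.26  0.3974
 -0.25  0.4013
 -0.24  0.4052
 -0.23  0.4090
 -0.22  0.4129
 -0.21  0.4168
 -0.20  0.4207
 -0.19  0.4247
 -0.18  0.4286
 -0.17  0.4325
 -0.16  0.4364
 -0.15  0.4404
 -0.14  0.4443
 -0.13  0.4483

0.3853

T = 2;  σ√T = 0.4525
d₁ = [ln(280/360) + (0.074 − 0.044 + ½·0.32²)·2] / (σ√T) = (-0.2513 + 0.1624) / 0.4525 = -0.1965 ⇒ -0.20
N(d₁) = N(-0.20) = 0.4207
Δ_call = exp(−qT)·N(d₁) = 0.9158·0.4207 = 0.3853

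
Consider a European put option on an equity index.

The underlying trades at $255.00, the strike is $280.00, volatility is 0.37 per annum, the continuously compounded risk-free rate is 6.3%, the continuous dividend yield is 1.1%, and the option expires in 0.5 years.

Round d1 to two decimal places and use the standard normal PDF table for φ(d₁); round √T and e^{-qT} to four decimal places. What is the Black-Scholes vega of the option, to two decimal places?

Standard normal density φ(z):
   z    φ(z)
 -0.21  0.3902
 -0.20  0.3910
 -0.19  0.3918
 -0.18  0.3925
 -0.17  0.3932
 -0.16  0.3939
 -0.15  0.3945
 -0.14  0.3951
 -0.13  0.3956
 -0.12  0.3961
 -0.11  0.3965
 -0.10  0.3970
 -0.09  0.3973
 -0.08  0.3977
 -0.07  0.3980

70.94

σ√T = 0.37 × 0.7071 = 0.2616
d₁ = [ln(255/280) + (0.063 − 0.011 + ½·0.37²)·0.5] / (σ√T) = (-0.0935 + 0.0602) / 0.2616 = -0.1273 ≈ -0.13
√T = √0.5 = 0.7071
φ(d₁) = φ(-0.13) = 0.3956
exp(−qT) = exp(−0.011·0.5) = 0.9945
vega = S·exp(−qT)·φ(d₁)·√T = 255·0.9945·0.3956·0.7071 = 70.9385
(Call and put vega coincide under Black-Scholes.)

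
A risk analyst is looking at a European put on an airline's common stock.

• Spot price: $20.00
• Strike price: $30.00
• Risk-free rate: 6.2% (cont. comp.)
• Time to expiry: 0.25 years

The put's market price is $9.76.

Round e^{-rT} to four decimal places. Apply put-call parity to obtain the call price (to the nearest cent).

$0.22

exp(−rT) = exp(−0.062·0.25) = 0.9846
Put-call parity: C − P = S − K·e^(−rT) = 20 − 30·0.9846 = 20 − 29.5380 = -9.5380
C = P + (C − P) = 9.76 + (-9.5380) = 0.2220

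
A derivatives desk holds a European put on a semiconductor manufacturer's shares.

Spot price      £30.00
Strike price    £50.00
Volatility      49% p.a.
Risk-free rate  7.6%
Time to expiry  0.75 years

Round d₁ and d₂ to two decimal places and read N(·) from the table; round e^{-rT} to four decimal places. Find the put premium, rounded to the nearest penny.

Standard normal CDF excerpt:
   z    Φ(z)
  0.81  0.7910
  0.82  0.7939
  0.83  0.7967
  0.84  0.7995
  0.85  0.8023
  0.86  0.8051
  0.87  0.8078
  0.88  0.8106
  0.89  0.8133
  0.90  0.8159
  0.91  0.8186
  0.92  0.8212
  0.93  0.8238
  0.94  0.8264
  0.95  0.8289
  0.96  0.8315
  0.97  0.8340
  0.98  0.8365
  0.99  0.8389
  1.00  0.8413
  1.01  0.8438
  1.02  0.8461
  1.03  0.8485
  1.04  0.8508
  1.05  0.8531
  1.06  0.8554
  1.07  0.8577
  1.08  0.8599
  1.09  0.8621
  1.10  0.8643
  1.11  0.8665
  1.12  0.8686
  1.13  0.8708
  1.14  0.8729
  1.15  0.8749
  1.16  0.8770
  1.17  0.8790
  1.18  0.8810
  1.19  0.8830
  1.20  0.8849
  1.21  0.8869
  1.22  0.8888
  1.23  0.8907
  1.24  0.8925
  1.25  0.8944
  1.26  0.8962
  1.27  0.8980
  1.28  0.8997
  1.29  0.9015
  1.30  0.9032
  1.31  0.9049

σ√T = 0.49 × 0.8660 = 0.4244
d₁ = [ln(30/50) + (0.076 + 0.49²/2)·0.75] / 0.4244 = [-0.5108 + 0.1470] / 0.4244 = -0.8573 ≈ -0.86
d₂ = d₁ − σ√T = -0.8573 − 0.4244 = -1.2816 ≈ -1.28
e^(−rT) = e^(−0.076·0.75) = 0.9446
N(−d₂) = N(1.28) = 0.8997;  N(−d₁) = N(0.86) = 0.8051
P = 50·0.9446·0.8997 − 30·0.8051 = 42.4928 − 24.1530 = 18.3398

£18.34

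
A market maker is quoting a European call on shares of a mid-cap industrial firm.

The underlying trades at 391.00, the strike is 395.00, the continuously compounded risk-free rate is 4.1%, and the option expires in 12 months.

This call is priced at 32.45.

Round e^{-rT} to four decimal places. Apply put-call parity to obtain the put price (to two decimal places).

e^(−rT) = e^(−0.041·1) = 0.9598
Put-call parity: C − P = S − K·e^(−rT) = 391 − 395·0.9598 = 391 − 379.1210 = 11.8790
P = C − (C − P) = 32.45 − (11.8790) = 20.5710

20.57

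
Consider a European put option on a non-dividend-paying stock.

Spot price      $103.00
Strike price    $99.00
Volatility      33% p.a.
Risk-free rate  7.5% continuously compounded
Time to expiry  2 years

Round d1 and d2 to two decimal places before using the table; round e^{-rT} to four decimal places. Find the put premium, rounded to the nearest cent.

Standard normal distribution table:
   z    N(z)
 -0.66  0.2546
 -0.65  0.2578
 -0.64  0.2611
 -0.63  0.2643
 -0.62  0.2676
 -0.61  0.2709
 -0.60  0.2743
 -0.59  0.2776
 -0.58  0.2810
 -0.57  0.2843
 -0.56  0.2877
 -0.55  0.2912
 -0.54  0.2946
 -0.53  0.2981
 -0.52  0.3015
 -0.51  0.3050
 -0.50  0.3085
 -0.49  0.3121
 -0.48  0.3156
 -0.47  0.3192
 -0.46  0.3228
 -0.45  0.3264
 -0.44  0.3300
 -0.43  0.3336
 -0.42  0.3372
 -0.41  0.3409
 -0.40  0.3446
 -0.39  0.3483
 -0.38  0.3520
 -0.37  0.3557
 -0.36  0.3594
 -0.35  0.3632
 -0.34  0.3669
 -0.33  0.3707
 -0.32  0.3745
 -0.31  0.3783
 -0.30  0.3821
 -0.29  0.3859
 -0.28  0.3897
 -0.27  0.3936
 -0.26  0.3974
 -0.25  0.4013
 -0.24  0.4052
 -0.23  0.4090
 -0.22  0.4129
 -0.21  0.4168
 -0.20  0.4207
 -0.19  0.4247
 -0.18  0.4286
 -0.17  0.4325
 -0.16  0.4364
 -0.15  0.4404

T = 2;  σ√T = 0.4667
d₁ = [ln(103/99) + (0.075 + 0.33²/2)·2] / 0.4667 = [0.0396 + 0.2589] / 0.4667 = 0.6396 ⇒ 0.64
d₂ = d₁ − σ√T = 0.6396 − 0.4667 = 0.1729 ⇒ 0.17
exp(−rT) = exp(−0.075·2) = 0.8607
P = 99·0.8607·N(-0.17) − 103·N(-0.64) = 99·0.8607·0.4325 − 103·0.2611 = 36.8530 − 26.8933 = 9.9597

$9.96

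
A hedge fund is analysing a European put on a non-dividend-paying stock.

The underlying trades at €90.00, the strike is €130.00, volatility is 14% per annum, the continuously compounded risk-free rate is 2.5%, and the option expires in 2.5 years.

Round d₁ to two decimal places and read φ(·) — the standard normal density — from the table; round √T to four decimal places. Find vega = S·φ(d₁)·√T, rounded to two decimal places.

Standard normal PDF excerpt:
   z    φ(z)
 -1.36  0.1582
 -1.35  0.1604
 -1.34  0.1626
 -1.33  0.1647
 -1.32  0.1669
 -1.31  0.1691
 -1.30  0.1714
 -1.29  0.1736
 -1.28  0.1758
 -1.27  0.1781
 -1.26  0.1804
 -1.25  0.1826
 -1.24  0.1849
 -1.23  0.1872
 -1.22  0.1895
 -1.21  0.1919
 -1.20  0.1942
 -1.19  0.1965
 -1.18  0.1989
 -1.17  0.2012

25.34

T = 2.5;  σ√T = 0.2214
d₁ = [ln(90/130) + (0.025 + ½·0.14²)·2.5] / (σ√T) = (-0.3677 + 0.0870) / 0.2214 = -1.2682 ⇒ -1.27
√T = √2.5 = 1.5811
φ(d₁) = φ(-1.27) = 0.1781
vega = S·φ(d₁)·√T = 90·0.1781·1.5811 = 25.3435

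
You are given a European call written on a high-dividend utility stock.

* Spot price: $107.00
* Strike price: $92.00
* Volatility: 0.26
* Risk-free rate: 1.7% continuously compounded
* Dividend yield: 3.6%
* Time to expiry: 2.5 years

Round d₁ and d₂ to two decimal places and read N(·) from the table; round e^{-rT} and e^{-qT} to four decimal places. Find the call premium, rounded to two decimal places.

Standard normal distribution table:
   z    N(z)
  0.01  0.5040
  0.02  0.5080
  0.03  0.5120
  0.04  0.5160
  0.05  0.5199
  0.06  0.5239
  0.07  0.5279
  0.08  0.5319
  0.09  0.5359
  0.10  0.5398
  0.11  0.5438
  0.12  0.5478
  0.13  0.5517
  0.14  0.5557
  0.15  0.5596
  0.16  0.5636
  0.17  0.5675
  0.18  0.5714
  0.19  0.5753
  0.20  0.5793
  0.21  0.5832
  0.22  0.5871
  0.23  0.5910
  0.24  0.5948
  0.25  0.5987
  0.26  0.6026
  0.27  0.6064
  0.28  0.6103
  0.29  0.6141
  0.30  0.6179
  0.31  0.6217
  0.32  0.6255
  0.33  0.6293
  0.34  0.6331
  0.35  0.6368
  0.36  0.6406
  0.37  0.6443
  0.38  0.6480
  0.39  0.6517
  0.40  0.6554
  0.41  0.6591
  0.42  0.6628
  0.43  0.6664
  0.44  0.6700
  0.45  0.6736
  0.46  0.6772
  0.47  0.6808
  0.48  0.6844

$20.38

σ√T = 0.26·√2.5 = 0.4111
ln(S/K) + (r − q + σ²/2)T = ln(107/92) + (0.017 − 0.036 + 0.26²/2)·2.5 = 0.1510 + 0.0370 = 0.1880
d₁ = 0.1880 / 0.4111 = 0.4574 which rounds to 0.46
d₂ = d₁ − σ√T = 0.4574 − 0.4111 = 0.0463 which rounds to 0.05
exp(−qT) = exp(−0.036·2.5) = 0.9139;  exp(−rT) = exp(−0.017·2.5) = 0.9584
C = 107·0.9139·N(0.46) − 92·0.9584·N(0.05) = 107·0.9139·0.6772 − 92·0.9584·0.5199 = 66.2216 − 45.8410 = 20.3805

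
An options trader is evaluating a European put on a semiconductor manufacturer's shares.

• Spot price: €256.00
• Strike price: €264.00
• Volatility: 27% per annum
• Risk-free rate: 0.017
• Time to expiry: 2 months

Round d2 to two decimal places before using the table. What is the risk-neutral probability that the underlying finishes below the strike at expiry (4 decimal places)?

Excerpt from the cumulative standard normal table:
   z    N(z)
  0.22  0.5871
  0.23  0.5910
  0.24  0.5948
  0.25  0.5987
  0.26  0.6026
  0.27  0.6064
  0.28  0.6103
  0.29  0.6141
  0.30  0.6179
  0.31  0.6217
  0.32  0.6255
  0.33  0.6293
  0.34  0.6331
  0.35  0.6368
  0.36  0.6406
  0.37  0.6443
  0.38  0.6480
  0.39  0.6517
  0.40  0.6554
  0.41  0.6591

σ√T = 0.27·√0.1667 = 0.1102
ln(S/K) + (r + σ²/2)T = ln(256/264) + (0.017 + 0.27²/2)·0.1667 = -0.0308 + 0.0089 = -0.0219
d₁ = -0.0219 / 0.1102 = -0.1983 ⇒ -0.20
d₂ = d₁ − σ√T = -0.1983 − 0.1102 = -0.3086 ⇒ -0.31
Pr(exercise) under Q = N(−d₂) = N(0.31) = 0.6217

0.6217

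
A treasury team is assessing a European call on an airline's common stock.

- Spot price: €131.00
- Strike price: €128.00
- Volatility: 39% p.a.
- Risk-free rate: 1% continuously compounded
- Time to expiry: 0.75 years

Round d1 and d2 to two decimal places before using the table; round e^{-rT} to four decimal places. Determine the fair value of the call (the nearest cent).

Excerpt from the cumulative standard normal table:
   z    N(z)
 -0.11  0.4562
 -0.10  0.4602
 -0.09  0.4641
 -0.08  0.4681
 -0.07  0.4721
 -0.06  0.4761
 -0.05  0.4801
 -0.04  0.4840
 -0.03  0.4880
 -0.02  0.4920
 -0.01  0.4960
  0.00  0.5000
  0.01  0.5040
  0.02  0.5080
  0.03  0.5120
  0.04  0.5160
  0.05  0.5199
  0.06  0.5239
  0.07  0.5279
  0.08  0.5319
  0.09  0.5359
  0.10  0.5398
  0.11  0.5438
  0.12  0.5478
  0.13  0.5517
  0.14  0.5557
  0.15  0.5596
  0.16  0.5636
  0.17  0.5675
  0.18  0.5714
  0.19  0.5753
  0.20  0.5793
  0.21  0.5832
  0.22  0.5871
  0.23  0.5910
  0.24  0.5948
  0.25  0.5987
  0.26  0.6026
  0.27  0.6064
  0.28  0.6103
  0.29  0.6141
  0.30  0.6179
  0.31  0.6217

€19.47

σ√T = 0.39 × 0.8660 = 0.3377
d₁ = [ln(131/128) + (0.01 + 0.39²/2)·0.75] / 0.3377 = [0.0232 + 0.0645] / 0.3377 = 0.2597 which rounds to 0.26
d₂ = d₁ − σ√T = 0.2597 − 0.3377 = -0.0781 which rounds to -0.08
e^(−rT) = e^(−0.01·0.75) = 0.9925
N(d₁) = N(0.26) = 0.6026;  N(d₂) = N(-0.08) = 0.4681
C = 131·0.6026 − 128·0.9925·0.4681 = 78.9406 − 59.4674 = 19.4732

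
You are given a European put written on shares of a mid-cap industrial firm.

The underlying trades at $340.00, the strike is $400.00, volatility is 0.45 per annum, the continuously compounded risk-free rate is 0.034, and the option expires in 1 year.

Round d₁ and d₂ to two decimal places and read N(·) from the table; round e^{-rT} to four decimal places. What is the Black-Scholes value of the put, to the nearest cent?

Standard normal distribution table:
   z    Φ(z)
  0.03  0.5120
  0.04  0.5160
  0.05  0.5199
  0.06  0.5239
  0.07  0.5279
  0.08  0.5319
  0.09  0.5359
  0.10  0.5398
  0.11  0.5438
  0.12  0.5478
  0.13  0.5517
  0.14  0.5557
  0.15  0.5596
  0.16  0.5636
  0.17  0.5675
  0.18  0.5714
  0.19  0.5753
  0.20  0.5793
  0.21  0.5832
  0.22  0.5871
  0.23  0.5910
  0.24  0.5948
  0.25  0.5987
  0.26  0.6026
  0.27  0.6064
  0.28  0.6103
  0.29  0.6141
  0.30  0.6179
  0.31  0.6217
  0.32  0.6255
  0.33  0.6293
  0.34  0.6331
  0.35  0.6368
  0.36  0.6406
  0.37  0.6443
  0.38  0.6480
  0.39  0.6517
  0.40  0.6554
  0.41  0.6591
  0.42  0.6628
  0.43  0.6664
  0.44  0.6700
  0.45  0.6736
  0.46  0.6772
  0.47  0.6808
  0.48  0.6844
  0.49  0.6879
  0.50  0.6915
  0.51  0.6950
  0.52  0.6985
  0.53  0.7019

$90.59

σ√T = 0.45·√1 = 0.4500
d₁ = [ln(340/400) + (0.034 + 0.45²/2)·1] / 0.4500 = [-0.1625 + 0.1353] / 0.4500 = -0.0606 which rounds to -0.06
d₂ = d₁ − σ√T = -0.0606 − 0.4500 = -0.5106 which rounds to -0.51
e^(−rT) = e^(−0.034·1) = 0.9666
N(−d₂) = N(0.51) = 0.6950;  N(−d₁) = N(0.06) = 0.5239
P = 400·0.9666·0.6950 − 340·0.5239 = 268.7148 − 178.1260 = 90.5888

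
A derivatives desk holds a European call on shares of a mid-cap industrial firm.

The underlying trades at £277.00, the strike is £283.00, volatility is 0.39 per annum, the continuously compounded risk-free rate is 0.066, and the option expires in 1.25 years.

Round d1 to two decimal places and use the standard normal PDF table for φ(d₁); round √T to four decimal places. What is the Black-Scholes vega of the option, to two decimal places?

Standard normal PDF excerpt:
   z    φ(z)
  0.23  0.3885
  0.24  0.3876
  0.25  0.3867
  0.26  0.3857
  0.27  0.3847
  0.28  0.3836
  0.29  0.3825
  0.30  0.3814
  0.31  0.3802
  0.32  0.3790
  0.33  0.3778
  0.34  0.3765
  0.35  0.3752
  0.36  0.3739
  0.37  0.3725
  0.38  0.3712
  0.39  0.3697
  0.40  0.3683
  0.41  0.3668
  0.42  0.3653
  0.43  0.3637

115.79

σ√T = 0.39·√1.25 = 0.4360
ln(S/K) + (r + σ²/2)T = ln(277/283) + (0.066 + 0.39²/2)·1.25 = -0.0214 + 0.1776 = 0.1561
d₁ = 0.1561 / 0.4360 = 0.3581 ≈ 0.36
√T = √1.25 = 1.1180
φ(d₁) = φ(0.36) = 0.3739
vega = S·φ(d₁)·√T = 277·0.3739·1.1180 = 115.7916
(Call and put vega coincide under Black-Scholes.)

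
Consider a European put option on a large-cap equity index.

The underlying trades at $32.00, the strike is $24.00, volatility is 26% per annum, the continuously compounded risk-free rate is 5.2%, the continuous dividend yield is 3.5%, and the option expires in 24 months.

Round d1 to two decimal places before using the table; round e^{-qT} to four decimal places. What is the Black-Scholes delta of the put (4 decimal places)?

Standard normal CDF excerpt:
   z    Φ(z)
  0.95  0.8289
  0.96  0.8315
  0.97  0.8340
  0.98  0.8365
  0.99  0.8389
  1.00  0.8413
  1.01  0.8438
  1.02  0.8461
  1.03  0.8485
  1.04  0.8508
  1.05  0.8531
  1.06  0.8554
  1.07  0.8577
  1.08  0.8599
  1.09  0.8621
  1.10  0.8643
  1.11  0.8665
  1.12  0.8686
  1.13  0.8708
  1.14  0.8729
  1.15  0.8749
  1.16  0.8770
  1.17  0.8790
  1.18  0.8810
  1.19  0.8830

σ√T = 0.26·√2 = 0.3677
d₁ = [ln(32/24) + (0.052 − 0.035 + 0.26²/2)·2] / 0.3677 = [0.2877 + 0.1016] / 0.3677 = 1.0587 ≈ 1.06
N(d₁) = N(1.06) = 0.8554
Δ_put = e^(−qT)·(N(d₁) − 1) = 0.9324·(0.8554 − 1) = -0.1348

-0.1348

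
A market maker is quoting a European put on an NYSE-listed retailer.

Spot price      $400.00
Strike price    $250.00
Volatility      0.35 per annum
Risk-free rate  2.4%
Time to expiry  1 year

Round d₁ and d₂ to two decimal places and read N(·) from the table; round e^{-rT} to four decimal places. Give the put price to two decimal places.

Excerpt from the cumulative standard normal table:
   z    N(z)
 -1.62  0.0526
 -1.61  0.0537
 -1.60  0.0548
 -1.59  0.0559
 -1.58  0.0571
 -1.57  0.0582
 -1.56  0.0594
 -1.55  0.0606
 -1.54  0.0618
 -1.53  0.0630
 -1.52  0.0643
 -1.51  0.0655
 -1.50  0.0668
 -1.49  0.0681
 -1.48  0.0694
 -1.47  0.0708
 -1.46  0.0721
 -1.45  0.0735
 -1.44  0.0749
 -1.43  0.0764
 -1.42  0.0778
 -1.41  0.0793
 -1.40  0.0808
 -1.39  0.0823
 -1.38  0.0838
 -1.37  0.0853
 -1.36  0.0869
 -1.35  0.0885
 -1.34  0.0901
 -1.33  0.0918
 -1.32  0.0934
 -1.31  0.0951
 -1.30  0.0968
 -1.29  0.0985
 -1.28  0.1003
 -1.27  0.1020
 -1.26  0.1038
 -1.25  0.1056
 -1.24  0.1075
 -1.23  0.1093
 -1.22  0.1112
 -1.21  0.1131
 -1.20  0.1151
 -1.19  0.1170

σ√T = 0.35·√1 = 0.3500
d₁ = [ln(400/250) + (0.024 + ½·0.35²)·1] / (σ√T) = (0.4700 + 0.0852) / 0.3500 = 1.5864 ⇒ 1.59
d₂ = 1.5864 − 0.3500 = 1.2364 ⇒ 1.24
exp(−rT) = exp(−0.024·1) = 0.9763
N(−d₂) = N(-1.24) = 0.1075;  N(−d₁) = N(-1.59) = 0.0559
P = 250·0.9763·0.1075 − 400·0.0559 = 26.2381 − 22.3600 = 3.8781

$3.88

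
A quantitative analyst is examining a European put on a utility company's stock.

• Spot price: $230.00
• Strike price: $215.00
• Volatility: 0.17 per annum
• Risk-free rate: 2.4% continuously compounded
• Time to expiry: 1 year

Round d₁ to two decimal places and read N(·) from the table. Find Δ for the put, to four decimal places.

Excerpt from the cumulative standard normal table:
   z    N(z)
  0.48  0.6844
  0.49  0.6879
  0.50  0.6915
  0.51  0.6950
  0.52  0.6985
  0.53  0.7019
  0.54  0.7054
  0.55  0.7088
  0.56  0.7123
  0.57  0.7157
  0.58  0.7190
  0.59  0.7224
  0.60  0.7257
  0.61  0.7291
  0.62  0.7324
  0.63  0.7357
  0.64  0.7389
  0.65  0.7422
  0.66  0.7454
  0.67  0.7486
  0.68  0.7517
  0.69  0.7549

-0.2676

σ√T = 0.17·√1 = 0.1700
d₁ = [ln(230/215) + (0.024 + 0.17²/2)·1] / 0.1700 = [0.0674 + 0.0385] / 0.1700 = 0.6229 ⇒ 0.62
N(d₁) = N(0.62) = 0.7324
Δ_put = N(d₁) − 1 = 0.7324 − 1 = -0.2676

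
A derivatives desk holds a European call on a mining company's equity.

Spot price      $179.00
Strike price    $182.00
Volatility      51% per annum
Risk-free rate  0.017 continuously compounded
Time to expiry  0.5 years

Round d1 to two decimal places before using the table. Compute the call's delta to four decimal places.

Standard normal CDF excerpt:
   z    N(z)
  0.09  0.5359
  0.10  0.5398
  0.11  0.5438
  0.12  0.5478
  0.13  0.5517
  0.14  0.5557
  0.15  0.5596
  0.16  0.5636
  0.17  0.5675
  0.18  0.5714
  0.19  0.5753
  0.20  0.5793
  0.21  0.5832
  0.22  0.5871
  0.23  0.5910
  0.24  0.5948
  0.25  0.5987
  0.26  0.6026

T = 0.5;  σ√T = 0.3606
d₁ = [ln(179/182) + (0.017 + 0.51²/2)·0.5] / 0.3606 = [-0.0166 + 0.0735] / 0.3606 = 0.1578 which rounds to 0.16
N(d₁) = N(0.16) = 0.5636
Δ_call = N(d₁) = 0.5636

0.5636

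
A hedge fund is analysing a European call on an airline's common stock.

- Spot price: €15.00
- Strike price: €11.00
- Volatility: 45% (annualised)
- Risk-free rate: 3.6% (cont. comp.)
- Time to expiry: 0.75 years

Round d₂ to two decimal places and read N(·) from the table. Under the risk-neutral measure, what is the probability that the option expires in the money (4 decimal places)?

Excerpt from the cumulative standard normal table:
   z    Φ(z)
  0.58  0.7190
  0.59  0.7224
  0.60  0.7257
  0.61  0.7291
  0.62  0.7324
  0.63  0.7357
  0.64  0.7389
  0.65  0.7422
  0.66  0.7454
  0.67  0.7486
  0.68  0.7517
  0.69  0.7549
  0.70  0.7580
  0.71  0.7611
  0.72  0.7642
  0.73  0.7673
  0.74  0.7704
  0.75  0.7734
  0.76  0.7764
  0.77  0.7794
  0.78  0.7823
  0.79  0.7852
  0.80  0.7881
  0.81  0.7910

T = 0.75;  σ√T = 0.3897
d₁ = [ln(15/11) + (0.036 + 0.45²/2)·0.75] / 0.3897 = [0.3102 + 0.1029] / 0.3897 = 1.0600 ⇒ 1.06
d₂ = d₁ − σ√T = 1.0600 − 0.3897 = 0.6703 ⇒ 0.67
Pr(exercise) under Q = N(d₂) = 0.7486

0.7486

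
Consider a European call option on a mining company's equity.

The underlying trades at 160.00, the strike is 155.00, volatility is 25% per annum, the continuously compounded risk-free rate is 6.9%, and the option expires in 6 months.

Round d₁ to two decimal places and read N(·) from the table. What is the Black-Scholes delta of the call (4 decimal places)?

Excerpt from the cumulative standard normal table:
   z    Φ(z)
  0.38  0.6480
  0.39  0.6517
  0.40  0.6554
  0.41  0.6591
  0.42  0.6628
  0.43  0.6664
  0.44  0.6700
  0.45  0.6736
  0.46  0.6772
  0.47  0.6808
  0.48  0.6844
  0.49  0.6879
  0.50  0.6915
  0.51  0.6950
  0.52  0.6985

0.6772

T = 0.5;  σ√T = 0.1768
d₁ = [ln(160/155) + (0.069 + 0.25²/2)·0.5] / 0.1768 = [0.0317 + 0.0501] / 0.1768 = 0.4631 → 0.46
N(d₁) = N(0.46) = 0.6772
Δ_call = N(d₁) = 0.6772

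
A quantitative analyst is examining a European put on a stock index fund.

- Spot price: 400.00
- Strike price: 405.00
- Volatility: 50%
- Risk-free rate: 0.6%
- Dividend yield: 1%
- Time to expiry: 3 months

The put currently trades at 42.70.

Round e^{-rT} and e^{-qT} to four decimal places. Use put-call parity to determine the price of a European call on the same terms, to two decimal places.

37.31

e^(−qT) = e^(−0.01·0.25) = 0.9975;  e^(−rT) = e^(−0.006·0.25) = 0.9985
Put-call parity: C − P = S·e^(−qT) − K·e^(−rT) = 400·0.9975 − 405·0.9985 = 399.0000 − 404.3925 = -5.3925
C = P + (C − P) = 42.70 + (-5.3925) = 37.3075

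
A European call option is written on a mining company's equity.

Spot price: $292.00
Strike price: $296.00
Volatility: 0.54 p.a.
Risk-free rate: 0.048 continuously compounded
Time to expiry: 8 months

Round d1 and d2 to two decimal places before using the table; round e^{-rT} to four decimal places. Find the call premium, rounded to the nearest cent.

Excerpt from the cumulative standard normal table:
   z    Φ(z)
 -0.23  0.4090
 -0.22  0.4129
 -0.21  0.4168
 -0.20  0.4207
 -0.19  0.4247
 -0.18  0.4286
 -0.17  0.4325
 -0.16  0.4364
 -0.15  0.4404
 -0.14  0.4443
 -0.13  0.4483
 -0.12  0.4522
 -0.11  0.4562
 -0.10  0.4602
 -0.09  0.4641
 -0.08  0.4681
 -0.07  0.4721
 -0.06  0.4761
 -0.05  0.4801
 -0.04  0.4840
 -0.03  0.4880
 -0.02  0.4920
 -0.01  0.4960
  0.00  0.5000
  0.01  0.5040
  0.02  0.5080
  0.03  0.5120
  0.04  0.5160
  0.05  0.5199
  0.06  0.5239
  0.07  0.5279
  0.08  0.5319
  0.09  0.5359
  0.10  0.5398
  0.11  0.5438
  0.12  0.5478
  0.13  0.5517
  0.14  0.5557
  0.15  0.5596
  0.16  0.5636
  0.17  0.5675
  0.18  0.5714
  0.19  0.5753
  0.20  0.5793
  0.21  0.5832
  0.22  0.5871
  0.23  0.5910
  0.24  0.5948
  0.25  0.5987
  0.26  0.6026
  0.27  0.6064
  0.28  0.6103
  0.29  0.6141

$53.09

T = 0.6667;  σ√T = 0.4409
d₁ = [ln(292/296) + (0.048 + 0.54²/2)·0.6667] / 0.4409 = [-0.0136 + 0.1292] / 0.4409 = 0.2622 which rounds to 0.26
d₂ = d₁ − σ√T = 0.2622 − 0.4409 = -0.1787 which rounds to -0.18
e^(−rT) = e^(−0.048·0.6667) = 0.9685
C = 292·N(0.26) − 296·0.9685·N(-0.18) = 292·0.6026 − 296·0.9685·0.4286 = 175.9592 − 122.8693 = 53.0899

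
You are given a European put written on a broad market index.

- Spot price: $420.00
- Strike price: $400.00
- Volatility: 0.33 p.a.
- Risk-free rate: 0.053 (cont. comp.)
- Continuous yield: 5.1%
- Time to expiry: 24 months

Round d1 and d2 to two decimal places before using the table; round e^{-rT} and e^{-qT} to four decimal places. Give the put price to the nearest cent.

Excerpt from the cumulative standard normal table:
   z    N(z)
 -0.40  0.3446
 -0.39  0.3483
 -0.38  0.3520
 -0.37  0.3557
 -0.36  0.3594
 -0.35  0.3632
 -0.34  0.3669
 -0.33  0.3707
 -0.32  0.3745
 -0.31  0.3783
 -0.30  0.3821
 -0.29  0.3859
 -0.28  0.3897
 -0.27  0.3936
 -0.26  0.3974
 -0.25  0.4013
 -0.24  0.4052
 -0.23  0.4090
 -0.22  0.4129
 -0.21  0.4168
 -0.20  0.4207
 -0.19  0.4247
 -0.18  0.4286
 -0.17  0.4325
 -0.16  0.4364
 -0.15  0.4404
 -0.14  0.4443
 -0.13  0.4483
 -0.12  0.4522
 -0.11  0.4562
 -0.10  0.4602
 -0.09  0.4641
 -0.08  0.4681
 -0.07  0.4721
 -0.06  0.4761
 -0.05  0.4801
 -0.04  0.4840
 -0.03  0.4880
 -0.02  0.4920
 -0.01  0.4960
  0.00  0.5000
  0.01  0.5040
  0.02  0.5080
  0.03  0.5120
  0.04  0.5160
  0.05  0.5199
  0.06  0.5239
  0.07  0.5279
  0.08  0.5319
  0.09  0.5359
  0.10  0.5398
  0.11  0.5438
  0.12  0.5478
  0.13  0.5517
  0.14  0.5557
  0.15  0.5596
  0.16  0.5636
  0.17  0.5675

σ√T = 0.33·√2 = 0.4667
d₁ = [ln(420/400) + (0.053 − 0.051 + ½·0.33²)·2] / (σ√T) = (0.0488 + 0.1129) / 0.4667 = 0.3465 → 0.35
d₂ = 0.3465 − 0.4667 = -0.1202 → -0.12
e^(−qT) = e^(−0.051·2) = 0.9030;  e^(−rT) = e^(−0.053·2) = 0.8994
P = 400·0.8994·N(0.12) − 420·0.9030·N(-0.35) = 400·0.8994·0.5478 − 420·0.9030·0.3632 = 197.0765 − 137.7472 = 59.3293

$59.33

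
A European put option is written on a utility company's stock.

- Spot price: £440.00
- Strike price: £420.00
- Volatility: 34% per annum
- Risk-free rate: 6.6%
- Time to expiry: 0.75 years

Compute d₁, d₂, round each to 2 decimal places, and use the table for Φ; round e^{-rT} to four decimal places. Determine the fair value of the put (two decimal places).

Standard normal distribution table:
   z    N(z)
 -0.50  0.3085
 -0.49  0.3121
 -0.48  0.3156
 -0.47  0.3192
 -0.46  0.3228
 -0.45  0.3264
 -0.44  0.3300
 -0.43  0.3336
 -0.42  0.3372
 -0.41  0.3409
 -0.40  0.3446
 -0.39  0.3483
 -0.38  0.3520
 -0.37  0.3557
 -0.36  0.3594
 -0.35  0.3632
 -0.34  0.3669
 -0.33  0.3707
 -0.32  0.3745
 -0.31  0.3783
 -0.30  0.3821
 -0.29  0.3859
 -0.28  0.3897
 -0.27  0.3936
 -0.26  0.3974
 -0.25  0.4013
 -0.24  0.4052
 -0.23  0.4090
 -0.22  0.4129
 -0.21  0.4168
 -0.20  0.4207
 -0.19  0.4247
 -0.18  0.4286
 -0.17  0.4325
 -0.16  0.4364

σ√T = 0.34 × 0.8660 = 0.2944
ln(S/K) + (r + σ²/2)T = ln(440/420) + (0.066 + 0.34²/2)·0.75 = 0.0465 + 0.0929 = 0.1394
d₁ = 0.1394 / 0.2944 = 0.4733 ≈ 0.47
d₂ = d₁ − σ√T = 0.4733 − 0.2944 = 0.1789 ≈ 0.18
e^(−rT) = e^(−0.066·0.75) = 0.9517
N(−d₂) = N(-0.18) = 0.4286;  N(−d₁) = N(-0.47) = 0.3192
P = 420·0.9517·0.4286 − 440·0.3192 = 171.3174 − 140.4480 = 30.8694

£30.87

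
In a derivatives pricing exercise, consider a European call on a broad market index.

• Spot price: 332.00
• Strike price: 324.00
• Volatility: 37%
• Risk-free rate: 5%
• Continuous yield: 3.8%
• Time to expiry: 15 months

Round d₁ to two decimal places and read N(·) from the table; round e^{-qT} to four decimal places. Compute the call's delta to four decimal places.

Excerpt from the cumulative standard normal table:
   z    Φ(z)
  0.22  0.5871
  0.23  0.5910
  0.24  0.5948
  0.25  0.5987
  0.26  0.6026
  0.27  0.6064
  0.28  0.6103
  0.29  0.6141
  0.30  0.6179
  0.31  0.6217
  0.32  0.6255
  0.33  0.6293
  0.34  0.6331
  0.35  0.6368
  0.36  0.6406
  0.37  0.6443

σ√T = 0.37 × 1.1180 = 0.4137
d₁ = [ln(332/324) + (0.05 − 0.038 + 0.37²/2)·1.25] / 0.4137 = [0.0244 + 0.1006] / 0.4137 = 0.3021 → 0.30
N(d₁) = N(0.30) = 0.6179
Δ_call = exp(−qT)·N(d₁) = 0.9536·0.6179 = 0.5892

0.5892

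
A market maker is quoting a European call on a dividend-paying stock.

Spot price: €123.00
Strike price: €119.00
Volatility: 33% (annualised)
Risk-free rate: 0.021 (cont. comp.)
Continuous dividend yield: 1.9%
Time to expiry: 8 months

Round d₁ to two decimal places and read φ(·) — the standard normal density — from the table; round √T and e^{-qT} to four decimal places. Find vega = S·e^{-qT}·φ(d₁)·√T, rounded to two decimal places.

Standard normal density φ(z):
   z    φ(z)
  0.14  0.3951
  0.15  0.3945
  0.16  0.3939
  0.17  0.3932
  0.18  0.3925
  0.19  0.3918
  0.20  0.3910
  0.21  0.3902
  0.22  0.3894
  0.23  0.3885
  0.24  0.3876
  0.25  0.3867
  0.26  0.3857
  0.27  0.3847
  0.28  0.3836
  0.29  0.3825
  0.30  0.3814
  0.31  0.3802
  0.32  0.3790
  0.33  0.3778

σ√T = 0.33 × 0.8165 = 0.2694
d₁ = [ln(123/119) + (0.021 − 0.019 + 0.33²/2)·0.6667] / 0.2694 = [0.0331 + 0.0376] / 0.2694 = 0.2624 → 0.26
√T = √0.6667 = 0.8165
φ(d₁) = φ(0.26) = 0.3857
e^(−qT) = e^(−0.019·0.6667) = 0.9874
vega = S·e^(−qT)·φ(d₁)·√T = 123·0.9874·0.3857·0.8165 = 38.2476

38.25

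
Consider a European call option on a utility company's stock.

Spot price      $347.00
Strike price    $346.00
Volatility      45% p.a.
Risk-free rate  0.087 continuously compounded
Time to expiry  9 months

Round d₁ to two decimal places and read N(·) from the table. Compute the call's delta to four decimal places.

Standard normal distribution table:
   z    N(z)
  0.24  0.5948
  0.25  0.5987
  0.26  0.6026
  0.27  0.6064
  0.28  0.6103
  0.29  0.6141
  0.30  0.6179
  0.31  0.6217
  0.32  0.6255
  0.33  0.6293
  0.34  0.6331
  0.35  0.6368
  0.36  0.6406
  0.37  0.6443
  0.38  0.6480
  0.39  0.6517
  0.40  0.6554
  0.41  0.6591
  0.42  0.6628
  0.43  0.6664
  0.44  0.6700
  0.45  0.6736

0.6443

σ√T = 0.45 × 0.8660 = 0.3897
d₁ = [ln(347/346) + (0.087 + 0.45²/2)·0.75] / 0.3897 = [0.0029 + 0.1412] / 0.3897 = 0.3697 which rounds to 0.37
N(d₁) = N(0.37) = 0.6443
Δ_call = N(d₁) = 0.6443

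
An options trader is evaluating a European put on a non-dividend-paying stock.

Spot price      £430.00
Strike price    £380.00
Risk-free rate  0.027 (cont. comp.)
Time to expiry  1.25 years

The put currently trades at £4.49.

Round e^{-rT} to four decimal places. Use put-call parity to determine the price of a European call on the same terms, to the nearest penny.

e^(−rT) = e^(−0.027·1.25) = 0.9668
Put-call parity: C − P = S − K·e^(−rT) = 430 − 380·0.9668 = 430 − 367.3840 = 62.6160
C = P + (C − P) = 4.49 + (62.6160) = 67.1060

£67.11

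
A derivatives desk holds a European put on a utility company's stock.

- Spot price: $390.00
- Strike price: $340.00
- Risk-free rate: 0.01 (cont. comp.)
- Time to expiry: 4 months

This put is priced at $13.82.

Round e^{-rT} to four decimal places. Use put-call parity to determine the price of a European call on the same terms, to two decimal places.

$64.94

exp(−rT) = exp(−0.01·0.3333) = 0.9967
Put-call parity: C − P = S − K·e^(−rT) = 390 − 340·0.9967 = 390 − 338.8780 = 51.1220
C = P + (C − P) = 13.82 + (51.1220) = 64.9420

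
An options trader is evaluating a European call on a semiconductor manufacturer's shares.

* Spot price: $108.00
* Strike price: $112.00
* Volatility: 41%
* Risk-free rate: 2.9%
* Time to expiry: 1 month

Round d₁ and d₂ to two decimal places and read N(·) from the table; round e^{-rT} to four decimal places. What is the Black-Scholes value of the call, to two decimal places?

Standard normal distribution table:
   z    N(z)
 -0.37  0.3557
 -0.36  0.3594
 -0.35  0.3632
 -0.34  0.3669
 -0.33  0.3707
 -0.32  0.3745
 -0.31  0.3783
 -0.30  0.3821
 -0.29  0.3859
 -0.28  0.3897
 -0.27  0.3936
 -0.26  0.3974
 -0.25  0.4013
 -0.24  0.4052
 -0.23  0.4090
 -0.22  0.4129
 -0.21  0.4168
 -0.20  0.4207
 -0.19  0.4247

T = 0.08333;  σ√T = 0.1184
d₁ = [ln(108/112) + (0.029 + 0.41²/2)·0.08333] / 0.1184 = [-0.0364 + 0.0094] / 0.1184 = -0.2277 → -0.23
d₂ = d₁ − σ√T = -0.2277 − 0.1184 = -0.3460 → -0.35
e^(−rT) = e^(−0.029·0.08333) = 0.9976
N(d₁) = N(-0.23) = 0.4090;  N(d₂) = N(-0.35) = 0.3632
C = 108·0.4090 − 112·0.9976·0.3632 = 44.1720 − 40.5808 = 3.5912

$3.59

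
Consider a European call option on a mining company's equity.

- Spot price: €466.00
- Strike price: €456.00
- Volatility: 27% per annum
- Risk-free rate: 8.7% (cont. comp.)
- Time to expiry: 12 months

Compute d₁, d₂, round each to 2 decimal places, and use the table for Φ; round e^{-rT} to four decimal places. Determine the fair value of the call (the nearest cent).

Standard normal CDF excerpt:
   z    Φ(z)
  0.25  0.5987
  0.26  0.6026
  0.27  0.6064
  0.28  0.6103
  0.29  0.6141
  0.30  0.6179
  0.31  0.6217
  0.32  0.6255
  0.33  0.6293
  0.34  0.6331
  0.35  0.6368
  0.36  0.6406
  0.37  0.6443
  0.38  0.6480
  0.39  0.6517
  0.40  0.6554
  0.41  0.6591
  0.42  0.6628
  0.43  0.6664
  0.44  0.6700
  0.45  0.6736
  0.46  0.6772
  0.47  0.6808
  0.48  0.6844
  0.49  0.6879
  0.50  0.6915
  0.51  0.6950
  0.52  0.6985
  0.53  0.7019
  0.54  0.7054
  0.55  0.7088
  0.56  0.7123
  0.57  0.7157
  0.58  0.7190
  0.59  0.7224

σ√T = 0.27·√1 = 0.2700
d₁ = [ln(466/456) + (0.087 + 0.27²/2)·1] / 0.2700 = [0.0217 + 0.1235] / 0.2700 = 0.5376 → 0.54
d₂ = d₁ − σ√T = 0.5376 − 0.2700 = 0.2676 → 0.27
exp(−rT) = exp(−0.087·1) = 0.9167
C = 466·N(0.54) − 456·0.9167·N(0.27) = 466·0.7054 − 456·0.9167·0.6064 = 328.7164 − 253.4844 = 75.2320

€75.23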